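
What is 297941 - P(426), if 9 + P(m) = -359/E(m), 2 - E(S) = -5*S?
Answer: 635229759/2132 ≈ 2.9795e+5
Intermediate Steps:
E(S) = 2 + 5*S (E(S) = 2 - (-5)*S = 2 + 5*S)
P(m) = -9 - 359/(2 + 5*m)
297941 - P(426) = 297941 - (-377 - 45*426)/(2 + 5*426) = 297941 - (-377 - 19170)/(2 + 2130) = 297941 - (-19547)/2132 = 297941 - 1*(-19547/2132) = 297941 + 19547/2132 = 635229759/2132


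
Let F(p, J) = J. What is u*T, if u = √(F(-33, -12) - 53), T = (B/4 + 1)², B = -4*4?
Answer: 9*I*√65 ≈ 72.56*I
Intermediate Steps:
B = -16
T = 9 (T = (-16/4 + 1)² = (-16*¼ + 1)² = (-4 + 1)² = (-3)² = 9)
u = I*√65 (u = √(-12 - 53) = √(-65) = I*√65 ≈ 8.0623*I)
u*T = (I*√65)*9 = 9*I*√65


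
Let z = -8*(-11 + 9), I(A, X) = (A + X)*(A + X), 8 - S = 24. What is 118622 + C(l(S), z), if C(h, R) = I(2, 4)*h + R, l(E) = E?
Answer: 118062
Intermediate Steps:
S = -16 (S = 8 - 1*24 = 8 - 24 = -16)
I(A, X) = (A + X)²
z = 16 (z = -8*(-2) = 16)
C(h, R) = R + 36*h (C(h, R) = (2 + 4)²*h + R = 6²*h + R = 36*h + R = R + 36*h)
118622 + C(l(S), z) = 118622 + (16 + 36*(-16)) = 118622 + (16 - 576) = 118622 - 560 = 118062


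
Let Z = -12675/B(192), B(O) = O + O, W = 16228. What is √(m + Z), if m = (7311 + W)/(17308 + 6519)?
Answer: I*√4653702979282/381232 ≈ 5.6586*I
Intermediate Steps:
B(O) = 2*O
m = 23539/23827 (m = (7311 + 16228)/(17308 + 6519) = 23539/23827 ≈ 0.98791)
Z = -4225/128 (Z = -12675/(2*192) = -12675/384 = -12675*1/384 = -4225/128 ≈ -33.008)
√(m + Z) = √(23539/23827 - 4225/128) = √(-97656083/3049856) = I*√4653702979282/381232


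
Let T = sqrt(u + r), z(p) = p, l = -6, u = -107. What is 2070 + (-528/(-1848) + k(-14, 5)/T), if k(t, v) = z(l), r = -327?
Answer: 14492/7 + 3*I*sqrt(434)/217 ≈ 2070.3 + 0.28801*I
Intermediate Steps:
k(t, v) = -6
T = I*sqrt(434) (T = sqrt(-107 - 327) = sqrt(-434) = I*sqrt(434) ≈ 20.833*I)
2070 + (-528/(-1848) + k(-14, 5)/T) = 2070 + (-528/(-1848) - 6*(-I*sqrt(434)/434)) = 2070 + (-528*(-1/1848) - (-3)*I*sqrt(434)/217) = 2070 + (2/7 + 3*I*sqrt(434)/217) = 14492/7 + 3*I*sqrt(434)/217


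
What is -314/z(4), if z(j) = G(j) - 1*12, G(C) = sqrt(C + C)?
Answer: 471/17 + 157*sqrt(2)/34 ≈ 34.236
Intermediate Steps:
G(C) = sqrt(2)*sqrt(C) (G(C) = sqrt(2*C) = sqrt(2)*sqrt(C))
z(j) = -12 + sqrt(2)*sqrt(j) (z(j) = sqrt(2)*sqrt(j) - 1*12 = sqrt(2)*sqrt(j) - 12 = -12 + sqrt(2)*sqrt(j))
-314/z(4) = -314/(-12 + sqrt(2)*sqrt(4)) = -314/(-12 + sqrt(2)*2) = -314/(-12 + 2*sqrt(2))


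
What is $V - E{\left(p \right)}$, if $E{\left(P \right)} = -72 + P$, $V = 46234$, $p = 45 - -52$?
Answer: $46209$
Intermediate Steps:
$p = 97$ ($p = 45 + 52 = 97$)
$V - E{\left(p \right)} = 46234 - \left(-72 + 97\right) = 46234 - 25 = 46209$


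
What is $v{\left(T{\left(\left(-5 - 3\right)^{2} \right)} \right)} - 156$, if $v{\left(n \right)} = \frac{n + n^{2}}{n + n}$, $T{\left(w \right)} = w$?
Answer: $- \frac{247}{2} \approx -123.5$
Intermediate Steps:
$v{\left(n \right)} = \frac{n + n^{2}}{2 n}$
$v{\left(T{\left(\left(-5 - 3\right)^{2} \right)} \right)} - 156 = \left(\frac{1}{2} + \frac{\left(-5 - 3\right)^{2}}{2}\right) - 156 = \left(\frac{1}{2} + \frac{\left(-8\right)^{2}}{2}\right) - 156 = \left(\frac{1}{2} + \frac{1}{2} \cdot 64\right) - 156 = \left(\frac{1}{2} + 32\right) - 156 = \frac{65}{2} - 156 = - \frac{247}{2}$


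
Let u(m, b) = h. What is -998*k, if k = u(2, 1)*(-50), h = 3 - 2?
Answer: 49900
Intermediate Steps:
h = 1
u(m, b) = 1
k = -50 (k = 1*(-50) = -50)
-998*k = -998*(-50) = 49900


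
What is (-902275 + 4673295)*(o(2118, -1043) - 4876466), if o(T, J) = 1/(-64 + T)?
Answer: -18885760585448130/1027 ≈ -1.8389e+13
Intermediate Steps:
(-902275 + 4673295)*(o(2118, -1043) - 4876466) = (-902275 + 4673295)*(1/(-64 + 2118) - 4876466) = 3771020*(1/2054 - 4876466) = 3771020*(-10016261163/2054) = -18885760585448130/1027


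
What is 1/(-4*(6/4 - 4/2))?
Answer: ½ ≈ 0.50000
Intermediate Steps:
1/(-4*(6/4 - 4/2)) = 1/(-4*(6*(¼) - 4*½)) = 1/(-4*(3/2 - 2)) = 1/(-4*(-½)) = 1/2 = ½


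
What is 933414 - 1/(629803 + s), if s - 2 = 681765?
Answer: 1224237799979/1311570 ≈ 9.3341e+5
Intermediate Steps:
s = 681767 (s = 2 + 681765 = 681767)
933414 - 1/(629803 + s) = 933414 - 1/(629803 + 681767) = 933414 - 1/1311570 = 1224237799979/1311570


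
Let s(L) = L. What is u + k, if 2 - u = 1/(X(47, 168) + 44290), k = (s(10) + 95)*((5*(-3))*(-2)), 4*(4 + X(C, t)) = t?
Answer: 139721855/44328 ≈ 3152.0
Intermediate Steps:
X(C, t) = -4 + t/4
k = 3150 (k = (10 + 95)*((5*(-3))*(-2)) = 105*(-15*(-2)) = 105*30 = 3150)
u = 88655/44328 (u = 2 - 1/((-4 + (¼)*168) + 44290) = 2 - 1/((-4 + 42) + 44290) = 2 - 1/(38 + 44290) = 2 - 1/44328 = 88655/44328 ≈ 2.0000)
u + k = 88655/44328 + 3150 = 139721855/44328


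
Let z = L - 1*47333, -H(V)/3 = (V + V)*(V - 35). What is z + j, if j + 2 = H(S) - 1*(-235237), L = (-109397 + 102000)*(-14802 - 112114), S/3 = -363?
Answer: 931641338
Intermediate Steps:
S = -1089 (S = 3*(-363) = -1089)
L = 938797652 (L = -7397*(-126916) = 938797652)
H(V) = -6*V*(-35 + V) (H(V) = -3*(V + V)*(V - 35) = -3*2*V*(-35 + V) = -6*V*(-35 + V))
j = -7108981 (j = -2 + (6*(-1089)*(35 - 1*(-1089)) - 1*(-235237)) = -2 + (6*(-1089)*(35 + 1089) + 235237) = -2 + (6*(-1089)*1124 + 235237) = -2 + (-7344216 + 235237) = -2 - 7108979 = -7108981)
z = 938750319 (z = 938797652 - 1*47333 = 938797652 - 47333 = 938750319)
z + j = 938750319 - 7108981 = 931641338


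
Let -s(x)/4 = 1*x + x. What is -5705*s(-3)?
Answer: -136920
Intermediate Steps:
s(x) = -8*x (s(x) = -4*(1*x + x) = -4*(x + x) = -8*x)
-5705*s(-3) = -(-45640)*(-3) = -5705*24 = -136920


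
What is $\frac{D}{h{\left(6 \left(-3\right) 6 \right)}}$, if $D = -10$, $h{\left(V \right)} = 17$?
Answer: $- \frac{10}{17} \approx -0.58823$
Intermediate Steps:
$\frac{D}{h{\left(6 \left(-3\right) 6 \right)}} = - \frac{10}{17}$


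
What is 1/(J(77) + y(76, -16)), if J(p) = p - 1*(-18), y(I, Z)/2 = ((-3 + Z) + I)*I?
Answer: 1/8759 ≈ 0.00011417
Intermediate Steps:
y(I, Z) = 2*I*(-3 + I + Z) (y(I, Z) = 2*(((-3 + Z) + I)*I) = 2*((-3 + I + Z)*I) = 2*(I*(-3 + I + Z)) = 2*I*(-3 + I + Z))
J(p) = 18 + p (J(p) = p + 18 = 18 + p)
1/(J(77) + y(76, -16)) = 1/((18 + 77) + 2*76*(-3 + 76 - 16)) = 1/(95 + 2*76*57) = 1/(95 + 8664) = 1/8759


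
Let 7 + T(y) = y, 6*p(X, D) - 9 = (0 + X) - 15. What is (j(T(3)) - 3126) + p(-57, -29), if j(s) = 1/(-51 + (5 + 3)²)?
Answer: -81547/26 ≈ -3136.4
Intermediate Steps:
p(X, D) = -1 + X/6 (p(X, D) = 3/2 + ((0 + X) - 15)/6 = 3/2 + (X - 15)/6 = 3/2 + (-15 + X)/6 = 3/2 + (-5/2 + X/6) = -1 + X/6)
T(y) = -7 + y
j(s) = 1/13 (j(s) = 1/(-51 + 8²) = 1/(-51 + 64) = 1/13)
(j(T(3)) - 3126) + p(-57, -29) = (1/13 - 3126) + (-1 + (⅙)*(-57)) = -40637/13 + (-1 - 19/2) = -40637/13 - 21/2 = -81547/26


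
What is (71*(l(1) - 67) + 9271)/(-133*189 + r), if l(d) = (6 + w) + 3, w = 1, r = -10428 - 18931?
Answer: -653/6812 ≈ -0.095860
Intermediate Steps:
r = -29359
l(d) = 10 (l(d) = (6 + 1) + 3 = 7 + 3 = 10)
(71*(l(1) - 67) + 9271)/(-133*189 + r) = (71*(10 - 67) + 9271)/(-133*189 - 29359) = (71*(-57) + 9271)/(-25137 - 29359) = (-4047 + 9271)/(-54496) = 5224*(-1/54496) = -653/6812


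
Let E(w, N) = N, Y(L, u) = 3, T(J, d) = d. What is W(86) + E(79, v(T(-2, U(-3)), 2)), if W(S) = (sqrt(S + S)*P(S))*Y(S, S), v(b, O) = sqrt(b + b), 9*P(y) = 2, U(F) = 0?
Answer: 4*sqrt(43)/3 ≈ 8.7433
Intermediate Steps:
P(y) = 2/9 (P(y) = (1/9)*2 = 2/9)
v(b, O) = sqrt(2)*sqrt(b) (v(b, O) = sqrt(2*b) = sqrt(2)*sqrt(b))
W(S) = 2*sqrt(2)*sqrt(S)/3 (W(S) = (sqrt(S + S)*(2/9))*3 = (sqrt(2*S)*(2/9))*3 = ((sqrt(2)*sqrt(S))*(2/9))*3 = (2*sqrt(2)*sqrt(S)/9)*3 = 2*sqrt(2)*sqrt(S)/3)
W(86) + E(79, v(T(-2, U(-3)), 2)) = 2*sqrt(2)*sqrt(86)/3 + sqrt(2)*sqrt(0) = 4*sqrt(43)/3 + sqrt(2)*0 = 4*sqrt(43)/3 + 0 = 4*sqrt(43)/3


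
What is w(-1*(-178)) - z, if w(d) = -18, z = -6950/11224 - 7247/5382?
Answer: -10528163/656604 ≈ -16.034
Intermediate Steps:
z = -1290709/656604 (z = -6950*1/11224 - 7247*1/5382 = -3475/5612 - 7247/5382 = -1290709/656604 ≈ -1.9657)
w(-1*(-178)) - z = -18 - 1*(-1290709/656604) = -18 + 1290709/656604 = -10528163/656604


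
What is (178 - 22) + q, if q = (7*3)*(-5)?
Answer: 51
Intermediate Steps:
q = -105 (q = 21*(-5) = -105)
(178 - 22) + q = (178 - 22) - 105 = 156 - 105 = 51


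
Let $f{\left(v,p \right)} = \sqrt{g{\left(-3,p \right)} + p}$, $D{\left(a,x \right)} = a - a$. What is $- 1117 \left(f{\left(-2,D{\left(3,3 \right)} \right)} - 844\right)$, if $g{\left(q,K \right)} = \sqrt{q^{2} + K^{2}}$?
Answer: $942748 - 1117 \sqrt{3} \approx 9.4081 \cdot 10^{5}$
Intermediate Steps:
$D{\left(a,x \right)} = 0$
$g{\left(q,K \right)} = \sqrt{K^{2} + q^{2}}$
$f{\left(v,p \right)} = \sqrt{p + \sqrt{9 + p^{2}}}$ ($f{\left(v,p \right)} = \sqrt{\sqrt{p^{2} + \left(-3\right)^{2}} + p} = \sqrt{\sqrt{p^{2} + 9} + p} = \sqrt{\sqrt{9 + p^{2}} + p} = \sqrt{p + \sqrt{9 + p^{2}}}$)
$- 1117 \left(f{\left(-2,D{\left(3,3 \right)} \right)} - 844\right) = - 1117 \left(\sqrt{0 + \sqrt{9 + 0^{2}}} - 844\right) = - 1117 \left(\sqrt{0 + \sqrt{9 + 0}} - 844\right) = - 1117 \left(\sqrt{0 + \sqrt{9}} - 844\right) = - 1117 \left(\sqrt{0 + 3} - 844\right) = - 1117 \left(\sqrt{3} - 844\right) = - 1117 \left(-844 + \sqrt{3}\right) = 942748 - 1117 \sqrt{3}$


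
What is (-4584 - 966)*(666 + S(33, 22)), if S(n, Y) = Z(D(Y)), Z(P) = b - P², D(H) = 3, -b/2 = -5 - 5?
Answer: -3757350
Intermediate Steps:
b = 20 (b = -2*(-5 - 5) = -2*(-10) = 20)
Z(P) = 20 - P²
S(n, Y) = 11 (S(n, Y) = 20 - 1*3² = 20 - 1*9 = 20 - 9 = 11)
(-4584 - 966)*(666 + S(33, 22)) = (-4584 - 966)*(666 + 11) = -5550*677 = -3757350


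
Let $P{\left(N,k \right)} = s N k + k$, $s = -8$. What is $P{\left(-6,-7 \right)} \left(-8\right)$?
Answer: $2744$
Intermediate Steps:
$P{\left(N,k \right)} = k - 8 N k$ ($P{\left(N,k \right)} = - 8 N k + k = k - 8 N k$)
$P{\left(-6,-7 \right)} \left(-8\right) = - 7 \left(1 - -48\right) \left(-8\right) = - 7 \left(1 + 48\right) \left(-8\right) = \left(-7\right) 49 \left(-8\right) = \left(-343\right) \left(-8\right) = 2744$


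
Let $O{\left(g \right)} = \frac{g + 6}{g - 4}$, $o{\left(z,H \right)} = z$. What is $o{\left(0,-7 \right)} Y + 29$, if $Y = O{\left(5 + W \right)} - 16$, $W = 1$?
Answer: $29$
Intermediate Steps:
$O{\left(g \right)} = \frac{6 + g}{-4 + g}$
$Y = -10$ ($Y = \frac{6 + \left(5 + 1\right)}{-4 + \left(5 + 1\right)} - 16 = \frac{6 + 6}{-4 + 6} - 16 = \frac{1}{2} \cdot 12 - 16 = 6 - 16 = -10$)
$o{\left(0,-7 \right)} Y + 29 = 0 \left(-10\right) + 29 = 0 + 29 = 29$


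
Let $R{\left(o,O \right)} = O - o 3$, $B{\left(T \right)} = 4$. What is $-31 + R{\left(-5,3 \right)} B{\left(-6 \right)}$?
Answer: $41$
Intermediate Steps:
$R{\left(o,O \right)} = O - 3 o$
$-31 + R{\left(-5,3 \right)} B{\left(-6 \right)} = -31 + \left(3 - -15\right) 4 = -31 + \left(3 + 15\right) 4 = -31 + 18 \cdot 4 = -31 + 72 = 41$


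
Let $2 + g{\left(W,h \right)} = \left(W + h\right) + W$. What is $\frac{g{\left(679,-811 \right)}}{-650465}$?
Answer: $- \frac{109}{130093} \approx -0.00083786$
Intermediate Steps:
$g{\left(W,h \right)} = -2 + h + 2 W$ ($g{\left(W,h \right)} = -2 + \left(\left(W + h\right) + W\right) = -2 + \left(h + 2 W\right) = -2 + h + 2 W$)
$\frac{g{\left(679,-811 \right)}}{-650465} = \frac{-2 - 811 + 2 \cdot 679}{-650465} = \left(-2 - 811 + 1358\right) \left(- \frac{1}{650465}\right) = 545 \left(- \frac{1}{650465}\right) = - \frac{109}{130093}$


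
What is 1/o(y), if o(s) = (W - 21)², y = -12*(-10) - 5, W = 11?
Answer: 1/100 ≈ 0.010000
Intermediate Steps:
y = 115 (y = 120 - 5 = 115)
o(s) = 100 (o(s) = (11 - 21)² = (-10)² = 100)
1/o(y) = 1/100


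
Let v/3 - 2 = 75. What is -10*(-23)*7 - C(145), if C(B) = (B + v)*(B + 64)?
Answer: -76974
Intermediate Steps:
v = 231 (v = 6 + 3*75 = 6 + 225 = 231)
C(B) = (64 + B)*(231 + B) (C(B) = (B + 231)*(B + 64) = (231 + B)*(64 + B) = (64 + B)*(231 + B))
-10*(-23)*7 - C(145) = -10*(-23)*7 - (14784 + 145² + 295*145) = 230*7 - (14784 + 21025 + 42775) = 1610 - 1*78584 = 1610 - 78584 = -76974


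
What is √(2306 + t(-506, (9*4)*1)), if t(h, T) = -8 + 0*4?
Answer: √2298 ≈ 47.937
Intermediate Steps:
t(h, T) = -8 (t(h, T) = -8 + 0 = -8)
√(2306 + t(-506, (9*4)*1)) = √(2306 - 8) = √2298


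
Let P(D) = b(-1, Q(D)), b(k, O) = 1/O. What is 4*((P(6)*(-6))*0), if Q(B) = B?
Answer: 0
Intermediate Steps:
P(D) = 1/D
4*((P(6)*(-6))*0) = 4*((-6/6)*0) = 4*(((⅙)*(-6))*0) = 4*(-1*0) = 4*0 = 0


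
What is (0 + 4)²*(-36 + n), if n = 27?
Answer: -144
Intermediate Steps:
(0 + 4)²*(-36 + n) = (0 + 4)²*(-36 + 27) = 4²*(-9) = 16*(-9) = -144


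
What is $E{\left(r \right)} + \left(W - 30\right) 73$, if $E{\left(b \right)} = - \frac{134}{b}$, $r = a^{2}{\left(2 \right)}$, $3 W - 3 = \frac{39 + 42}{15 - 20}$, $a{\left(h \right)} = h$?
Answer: $- \frac{25447}{10} \approx -2544.7$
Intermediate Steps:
$W = - \frac{22}{5}$ ($W = 1 + \frac{\left(39 + 42\right) \frac{1}{15 - 20}}{3} = 1 + \frac{81 \frac{1}{-5}}{3} = 1 + \frac{81 \left(- \frac{1}{5}\right)}{3} = 1 + \frac{1}{3} \left(- \frac{81}{5}\right) = 1 - \frac{27}{5} = - \frac{22}{5} \approx -4.4$)
$r = 4$ ($r = 2^{2} = 4$)
$E{\left(r \right)} + \left(W - 30\right) 73 = - \frac{134}{4} + \left(- \frac{22}{5} - 30\right) 73 = \left(-134\right) \frac{1}{4} - \frac{12556}{5} = - \frac{67}{2} - \frac{12556}{5} = - \frac{25447}{10}$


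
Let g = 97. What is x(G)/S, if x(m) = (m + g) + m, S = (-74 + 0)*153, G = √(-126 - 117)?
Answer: -97/11322 - I*√3/629 ≈ -0.0085674 - 0.0027537*I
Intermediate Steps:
G = 9*I*√3 (G = √(-243) = 9*I*√3 ≈ 15.588*I)
S = -11322 (S = -74*153 = -11322)
x(m) = 97 + 2*m (x(m) = (m + 97) + m = (97 + m) + m = 97 + 2*m)
x(G)/S = (97 + 2*(9*I*√3))/(-11322) = (97 + 18*I*√3)*(-1/11322) = -97/11322 - I*√3/629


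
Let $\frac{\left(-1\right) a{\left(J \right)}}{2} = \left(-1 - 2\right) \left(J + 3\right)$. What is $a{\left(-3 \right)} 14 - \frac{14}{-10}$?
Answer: $\frac{7}{5} \approx 1.4$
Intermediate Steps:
$a{\left(J \right)} = 18 + 6 J$ ($a{\left(J \right)} = - 2 \left(-1 - 2\right) \left(J + 3\right) = - 2 \left(- 3 \left(3 + J\right)\right) = - 2 \left(-9 - 3 J\right) = 18 + 6 J$)
$a{\left(-3 \right)} 14 - \frac{14}{-10} = \left(18 + 6 \left(-3\right)\right) 14 - \frac{14}{-10} = \left(18 - 18\right) 14 - - \frac{7}{5} = 0 \cdot 14 + \frac{7}{5} = 0 + \frac{7}{5} = \frac{7}{5}$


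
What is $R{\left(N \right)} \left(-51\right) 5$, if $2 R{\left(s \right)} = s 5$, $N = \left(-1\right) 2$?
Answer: $1275$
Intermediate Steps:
$N = -2$
$R{\left(s \right)} = \frac{5 s}{2}$ ($R{\left(s \right)} = \frac{s 5}{2} = \frac{5 s}{2}$)
$R{\left(N \right)} \left(-51\right) 5 = \frac{5}{2} \left(-2\right) \left(-51\right) 5 = \left(-5\right) \left(-51\right) 5 = 255 \cdot 5 = 1275$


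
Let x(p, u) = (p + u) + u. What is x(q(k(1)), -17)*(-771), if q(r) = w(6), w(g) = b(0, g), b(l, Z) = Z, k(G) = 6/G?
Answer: 21588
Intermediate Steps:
w(g) = g
q(r) = 6
x(p, u) = p + 2*u
x(q(k(1)), -17)*(-771) = (6 + 2*(-17))*(-771) = (6 - 34)*(-771) = -28*(-771) = 21588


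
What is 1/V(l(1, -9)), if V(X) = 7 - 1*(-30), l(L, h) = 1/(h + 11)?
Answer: 1/37 ≈ 0.027027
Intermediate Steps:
l(L, h) = 1/(11 + h)
V(X) = 37 (V(X) = 7 + 30 = 37)
1/V(l(1, -9)) = 1/37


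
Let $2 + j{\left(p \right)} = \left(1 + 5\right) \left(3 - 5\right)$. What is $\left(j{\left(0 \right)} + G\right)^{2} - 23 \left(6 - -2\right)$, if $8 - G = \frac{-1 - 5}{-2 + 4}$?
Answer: $-175$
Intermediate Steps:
$j{\left(p \right)} = -14$ ($j{\left(p \right)} = -2 + \left(1 + 5\right) \left(3 - 5\right) = -2 + 6 \left(3 - 5\right) = -2 + 6 \left(-2\right) = -2 - 12 = -14$)
$G = 11$ ($G = 8 - \frac{-1 - 5}{-2 + 4} = 8 - - \frac{6}{2} = 8 - \left(-6\right) \frac{1}{2} = 8 - -3 = 8 + 3 = 11$)
$\left(j{\left(0 \right)} + G\right)^{2} - 23 \left(6 - -2\right) = \left(-14 + 11\right)^{2} - 23 \left(6 - -2\right) = \left(-3\right)^{2} - 23 \left(6 + 2\right) = 9 - 184 = -175$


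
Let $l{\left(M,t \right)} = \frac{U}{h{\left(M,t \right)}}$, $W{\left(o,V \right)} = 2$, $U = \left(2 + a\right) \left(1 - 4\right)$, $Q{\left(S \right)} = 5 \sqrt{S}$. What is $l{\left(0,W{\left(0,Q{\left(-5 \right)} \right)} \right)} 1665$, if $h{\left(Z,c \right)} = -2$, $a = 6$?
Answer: $19980$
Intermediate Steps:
$U = -24$ ($U = \left(2 + 6\right) \left(1 - 4\right) = 8 \left(-3\right) = -24$)
$l{\left(M,t \right)} = 12$ ($l{\left(M,t \right)} = - \frac{24}{-2} = \left(-24\right) \left(- \frac{1}{2}\right) = 12$)
$l{\left(0,W{\left(0,Q{\left(-5 \right)} \right)} \right)} 1665 = 12 \cdot 1665 = 19980$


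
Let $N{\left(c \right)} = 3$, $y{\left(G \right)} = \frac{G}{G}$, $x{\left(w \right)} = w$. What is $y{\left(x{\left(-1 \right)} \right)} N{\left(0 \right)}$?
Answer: $3$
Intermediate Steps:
$y{\left(G \right)} = 1$
$y{\left(x{\left(-1 \right)} \right)} N{\left(0 \right)} = 1 \cdot 3 = 3$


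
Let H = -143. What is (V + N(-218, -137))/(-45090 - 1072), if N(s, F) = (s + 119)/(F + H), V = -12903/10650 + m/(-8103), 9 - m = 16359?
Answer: -311380617/12393546062800 ≈ -2.5124e-5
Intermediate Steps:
m = -16350 (m = 9 - 1*16359 = 9 - 16359 = -16350)
V = 7730499/9588550 (V = -12903/10650 - 16350/(-8103) = -12903*1/10650 - 16350*(-1/8103) = -4301/3550 + 5450/2701 = 7730499/9588550 ≈ 0.80622)
N(s, F) = (119 + s)/(-143 + F) (N(s, F) = (s + 119)/(F - 143) = (119 + s)/(-143 + F))
(V + N(-218, -137))/(-45090 - 1072) = (7730499/9588550 + (119 - 218)/(-143 - 137))/(-45090 - 1072) = (7730499/9588550 - 99/(-280))/(-46162) = (7730499/9588550 - 1/280*(-99))*(-1/46162) = (7730499/9588550 + 99/280)*(-1/46162) = (311380617/268479400)*(-1/46162) = -311380617/12393546062800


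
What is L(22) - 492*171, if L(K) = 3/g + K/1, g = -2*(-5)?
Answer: -841097/10 ≈ -84110.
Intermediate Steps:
g = 10
L(K) = 3/10 + K (L(K) = 3/10 + K/1 = 3*(⅒) + K*1 = 3/10 + K)
L(22) - 492*171 = (3/10 + 22) - 492*171 = 223/10 - 84132 = -841097/10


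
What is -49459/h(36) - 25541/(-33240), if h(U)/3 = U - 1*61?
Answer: 36576283/55400 ≈ 660.22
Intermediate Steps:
h(U) = -183 + 3*U (h(U) = 3*(U - 1*61) = 3*(U - 61) = 3*(-61 + U) = -183 + 3*U)
-49459/h(36) - 25541/(-33240) = -49459/(-183 + 3*36) - 25541/(-33240) = -49459/(-183 + 108) - 25541*(-1/33240) = -49459/(-75) + 25541/33240 = -49459*(-1/75) + 25541/33240 = 49459/75 + 25541/33240 = 36576283/55400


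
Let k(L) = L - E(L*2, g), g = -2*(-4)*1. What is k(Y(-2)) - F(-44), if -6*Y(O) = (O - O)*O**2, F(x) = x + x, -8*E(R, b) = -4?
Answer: 175/2 ≈ 87.500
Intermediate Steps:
g = 8 (g = 8*1 = 8)
E(R, b) = 1/2 (E(R, b) = -1/8*(-4) = 1/2)
F(x) = 2*x
Y(O) = 0 (Y(O) = -(O - O)*O**2/6 = -0*O**2 = -1/6*0 = 0)
k(L) = -1/2 + L (k(L) = L - 1*1/2 = L - 1/2 = -1/2 + L)
k(Y(-2)) - F(-44) = (-1/2 + 0) - 2*(-44) = -1/2 - 1*(-88) = -1/2 + 88 = 175/2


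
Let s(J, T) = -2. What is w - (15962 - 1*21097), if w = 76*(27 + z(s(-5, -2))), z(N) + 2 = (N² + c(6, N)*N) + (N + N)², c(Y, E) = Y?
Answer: 7643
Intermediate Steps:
z(N) = -2 + 5*N² + 6*N (z(N) = -2 + ((N² + 6*N) + (N + N)²) = -2 + ((N² + 6*N) + (2*N)²) = -2 + ((N² + 6*N) + 4*N²) = -2 + (5*N² + 6*N) = -2 + 5*N² + 6*N)
w = 2508 (w = 76*(27 + (-2 + 5*(-2)² + 6*(-2))) = 76*(27 + (-2 + 5*4 - 12)) = 76*(27 + (-2 + 20 - 12)) = 76*(27 + 6) = 76*33 = 2508)
w - (15962 - 1*21097) = 2508 - (15962 - 1*21097) = 2508 - (15962 - 21097) = 2508 - 1*(-5135) = 2508 + 5135 = 7643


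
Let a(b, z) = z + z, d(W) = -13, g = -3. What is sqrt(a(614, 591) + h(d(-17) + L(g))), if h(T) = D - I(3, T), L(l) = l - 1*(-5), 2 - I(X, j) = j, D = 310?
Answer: sqrt(1479) ≈ 38.458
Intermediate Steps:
I(X, j) = 2 - j
a(b, z) = 2*z
L(l) = 5 + l (L(l) = l + 5 = 5 + l)
h(T) = 308 + T (h(T) = 310 - (2 - T) = 310 + (-2 + T) = 308 + T)
sqrt(a(614, 591) + h(d(-17) + L(g))) = sqrt(2*591 + (308 + (-13 + (5 - 3)))) = sqrt(1182 + (308 + (-13 + 2))) = sqrt(1182 + (308 - 11)) = sqrt(1182 + 297) = sqrt(1479)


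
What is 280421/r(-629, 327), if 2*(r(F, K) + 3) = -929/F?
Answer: -352769618/2845 ≈ -1.2400e+5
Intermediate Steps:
r(F, K) = -3 - 929/(2*F) (r(F, K) = -3 + (-929/F)/2 = -3 - 929/(2*F))
280421/r(-629, 327) = 280421/(-3 - 929/2/(-629)) = 280421/(-3 - 929/2*(-1/629)) = 280421/(-3 + 929/1258) = 280421/(-2845/1258) = 280421*(-1258/2845) = -352769618/2845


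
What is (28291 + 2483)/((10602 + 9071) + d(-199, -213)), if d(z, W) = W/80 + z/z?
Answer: 820640/524569 ≈ 1.5644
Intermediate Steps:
d(z, W) = 1 + W/80 (d(z, W) = W*(1/80) + 1 = W/80 + 1 = 1 + W/80)
(28291 + 2483)/((10602 + 9071) + d(-199, -213)) = (28291 + 2483)/((10602 + 9071) + (1 + (1/80)*(-213))) = 30774/(19673 + (1 - 213/80)) = 30774/(19673 - 133/80) = 30774/(1573707/80) = 30774*(80/1573707) = 820640/524569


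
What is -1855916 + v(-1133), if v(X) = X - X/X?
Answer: -1857050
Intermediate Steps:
v(X) = -1 + X (v(X) = X - 1*1 = X - 1 = -1 + X)
-1855916 + v(-1133) = -1855916 + (-1 - 1133) = -1855916 - 1134 = -1857050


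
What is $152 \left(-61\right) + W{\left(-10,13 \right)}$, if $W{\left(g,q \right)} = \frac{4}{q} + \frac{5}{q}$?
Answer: $- \frac{120527}{13} \approx -9271.3$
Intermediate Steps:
$W{\left(g,q \right)} = \frac{9}{q}$
$152 \left(-61\right) + W{\left(-10,13 \right)} = 152 \left(-61\right) + \frac{9}{13} = -9272 + 9 \cdot \frac{1}{13} = -9272 + \frac{9}{13} = - \frac{120527}{13}$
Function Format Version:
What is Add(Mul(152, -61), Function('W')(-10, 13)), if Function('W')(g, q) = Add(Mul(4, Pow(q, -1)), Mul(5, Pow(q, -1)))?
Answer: Rational(-120527, 13) ≈ -9271.3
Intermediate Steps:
Function('W')(g, q) = Mul(9, Pow(q, -1))
Add(Mul(152, -61), Function('W')(-10, 13)) = Add(Mul(152, -61), Mul(9, Pow(13, -1))) = Add(-9272, Mul(9, Rational(1, 13))) = Add(-9272, Rational(9, 13)) = Rational(-120527, 13)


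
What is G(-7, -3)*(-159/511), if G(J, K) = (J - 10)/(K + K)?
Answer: -901/1022 ≈ -0.88161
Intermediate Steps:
G(J, K) = (-10 + J)/(2*K) (G(J, K) = (-10 + J)/((2*K)) = (-10 + J)*(1/(2*K)) = (-10 + J)/(2*K))
G(-7, -3)*(-159/511) = ((½)*(-10 - 7)/(-3))*(-159/511) = ((½)*(-⅓)*(-17))*(-159*1/511) = (17/6)*(-159/511) = -901/1022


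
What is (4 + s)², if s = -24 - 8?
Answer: 784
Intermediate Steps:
s = -32
(4 + s)² = (4 - 32)² = (-28)² = 784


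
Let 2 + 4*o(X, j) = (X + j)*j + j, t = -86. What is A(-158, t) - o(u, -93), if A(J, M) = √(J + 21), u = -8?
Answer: -4649/2 + I*√137 ≈ -2324.5 + 11.705*I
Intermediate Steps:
A(J, M) = √(21 + J)
o(X, j) = -½ + j/4 + j*(X + j)/4 (o(X, j) = -½ + ((X + j)*j + j)/4 = -½ + (j*(X + j) + j)/4 = -½ + (j + j*(X + j))/4 = -½ + (j/4 + j*(X + j)/4) = -½ + j/4 + j*(X + j)/4)
A(-158, t) - o(u, -93) = √(21 - 158) - (-½ + (¼)*(-93) + (¼)*(-93)² + (¼)*(-8)*(-93)) = √(-137) - (-½ - 93/4 + (¼)*8649 + 186) = I*√137 - (-½ - 93/4 + 8649/4 + 186) = I*√137 - 1*4649/2 = I*√137 - 4649/2 = -4649/2 + I*√137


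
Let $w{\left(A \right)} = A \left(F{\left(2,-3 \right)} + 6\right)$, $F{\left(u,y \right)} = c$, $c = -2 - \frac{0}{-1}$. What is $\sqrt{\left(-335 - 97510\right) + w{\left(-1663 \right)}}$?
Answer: $i \sqrt{104497} \approx 323.26 i$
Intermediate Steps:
$c = -2$ ($c = -2 - 0 \left(-1\right) = -2 - 0 = -2 + 0 = -2$)
$F{\left(u,y \right)} = -2$
$w{\left(A \right)} = 4 A$ ($w{\left(A \right)} = A \left(-2 + 6\right) = A 4 = 4 A$)
$\sqrt{\left(-335 - 97510\right) + w{\left(-1663 \right)}} = \sqrt{\left(-335 - 97510\right) + 4 \left(-1663\right)} = \sqrt{\left(-335 - 97510\right) - 6652} = \sqrt{-97845 - 6652} = \sqrt{-104497} = i \sqrt{104497}$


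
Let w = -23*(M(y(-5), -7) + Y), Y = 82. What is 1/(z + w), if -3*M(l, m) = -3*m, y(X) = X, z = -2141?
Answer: -1/3866 ≈ -0.00025867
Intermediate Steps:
M(l, m) = m (M(l, m) = -(-1)*m = m)
w = -1725 (w = -23*(-7 + 82) = -23*75 = -1725)
1/(z + w) = 1/(-2141 - 1725) = 1/(-3866) = -1/3866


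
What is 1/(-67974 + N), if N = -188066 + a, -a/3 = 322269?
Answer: -1/1222847 ≈ -8.1776e-7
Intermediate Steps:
a = -966807 (a = -3*322269 = -966807)
N = -1154873 (N = -188066 - 966807 = -1154873)
1/(-67974 + N) = 1/(-67974 - 1154873) = 1/(-1222847) = -1/1222847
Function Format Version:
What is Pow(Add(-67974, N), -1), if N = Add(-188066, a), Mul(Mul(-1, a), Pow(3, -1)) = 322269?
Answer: Rational(-1, 1222847) ≈ -8.1776e-7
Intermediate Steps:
a = -966807 (a = Mul(-3, 322269) = -966807)
N = -1154873 (N = Add(-188066, -966807) = -1154873)
Pow(Add(-67974, N), -1) = Pow(Add(-67974, -1154873), -1) = Pow(-1222847, -1) = Rational(-1, 1222847)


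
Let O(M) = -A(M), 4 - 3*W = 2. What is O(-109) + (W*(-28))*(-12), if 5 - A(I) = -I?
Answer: 328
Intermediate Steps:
W = ⅔ (W = 4/3 - ⅓*2 = 4/3 - ⅔ = ⅔ ≈ 0.66667)
A(I) = 5 + I (A(I) = 5 - (-1)*I = 5 + I)
O(M) = -5 - M (O(M) = -(5 + M) = -5 - M)
O(-109) + (W*(-28))*(-12) = (-5 - 1*(-109)) + ((⅔)*(-28))*(-12) = (-5 + 109) - 56/3*(-12) = 104 + 224 = 328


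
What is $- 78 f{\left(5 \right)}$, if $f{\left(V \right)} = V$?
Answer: $-390$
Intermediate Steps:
$- 78 f{\left(5 \right)} = \left(-78\right) 5 = -390$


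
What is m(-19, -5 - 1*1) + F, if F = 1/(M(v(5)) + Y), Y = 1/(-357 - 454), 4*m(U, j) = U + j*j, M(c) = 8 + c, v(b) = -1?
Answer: 12467/2838 ≈ 4.3929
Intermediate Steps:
m(U, j) = U/4 + j**2/4 (m(U, j) = (U + j*j)/4 = (U + j**2)/4 = U/4 + j**2/4)
Y = -1/811 (Y = 1/(-811) = -1/811 ≈ -0.0012330)
F = 811/5676 (F = 1/((8 - 1) - 1/811) = 1/(7 - 1/811) = 1/(5676/811) = 811/5676 ≈ 0.14288)
m(-19, -5 - 1*1) + F = ((1/4)*(-19) + (-5 - 1*1)**2/4) + 811/5676 = (-19/4 + (-5 - 1)**2/4) + 811/5676 = (-19/4 + (1/4)*(-6)**2) + 811/5676 = (-19/4 + (1/4)*36) + 811/5676 = (-19/4 + 9) + 811/5676 = 17/4 + 811/5676 = 12467/2838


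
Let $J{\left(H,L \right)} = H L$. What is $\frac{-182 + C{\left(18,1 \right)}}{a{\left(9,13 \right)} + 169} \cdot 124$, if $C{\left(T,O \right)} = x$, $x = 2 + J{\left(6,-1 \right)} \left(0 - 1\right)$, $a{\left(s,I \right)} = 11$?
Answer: $- \frac{1798}{15} \approx -119.87$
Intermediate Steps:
$x = 8$ ($x = 2 + 6 \left(-1\right) \left(0 - 1\right) = 2 - -6 = 2 + 6 = 8$)
$C{\left(T,O \right)} = 8$
$\frac{-182 + C{\left(18,1 \right)}}{a{\left(9,13 \right)} + 169} \cdot 124 = \frac{-182 + 8}{11 + 169} \cdot 124 = - \frac{174}{180} \cdot 124 = \left(-174\right) \frac{1}{180} \cdot 124 = \left(- \frac{29}{30}\right) 124 = - \frac{1798}{15}$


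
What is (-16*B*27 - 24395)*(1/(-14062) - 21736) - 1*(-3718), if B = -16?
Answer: 5343759782255/14062 ≈ 3.8001e+8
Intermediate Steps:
(-16*B*27 - 24395)*(1/(-14062) - 21736) - 1*(-3718) = (-16*(-16)*27 - 24395)*(1/(-14062) - 21736) - 1*(-3718) = (256*27 - 24395)*(-1/14062 - 21736) + 3718 = (6912 - 24395)*(-305651633/14062) + 3718 = -17483*(-305651633/14062) + 3718 = 5343707499739/14062 + 3718 = 5343759782255/14062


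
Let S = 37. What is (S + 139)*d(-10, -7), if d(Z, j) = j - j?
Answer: 0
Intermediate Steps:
d(Z, j) = 0
(S + 139)*d(-10, -7) = (37 + 139)*0 = 176*0 = 0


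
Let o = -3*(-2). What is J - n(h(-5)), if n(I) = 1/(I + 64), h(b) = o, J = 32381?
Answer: 2266669/70 ≈ 32381.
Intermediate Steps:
o = 6
h(b) = 6
n(I) = 1/(64 + I)
J - n(h(-5)) = 32381 - 1/(64 + 6) = 32381 - 1/70 = 2266669/70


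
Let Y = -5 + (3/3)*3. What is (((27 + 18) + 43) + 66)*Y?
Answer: -308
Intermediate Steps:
Y = -2 (Y = -5 + (3*(1/3))*3 = -5 + 1*3 = -5 + 3 = -2)
(((27 + 18) + 43) + 66)*Y = (((27 + 18) + 43) + 66)*(-2) = ((45 + 43) + 66)*(-2) = (88 + 66)*(-2) = 154*(-2) = -308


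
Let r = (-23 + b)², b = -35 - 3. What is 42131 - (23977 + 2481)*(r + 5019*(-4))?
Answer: 432762721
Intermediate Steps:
b = -38
r = 3721 (r = (-23 - 38)² = (-61)² = 3721)
42131 - (23977 + 2481)*(r + 5019*(-4)) = 42131 - (23977 + 2481)*(3721 + 5019*(-4)) = 42131 - 26458*(3721 - 20076) = 42131 - 26458*(-16355) = 42131 - 1*(-432720590) = 42131 + 432720590 = 432762721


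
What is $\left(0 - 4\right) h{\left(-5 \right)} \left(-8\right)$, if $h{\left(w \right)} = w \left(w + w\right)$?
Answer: $1600$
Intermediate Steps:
$h{\left(w \right)} = 2 w^{2}$ ($h{\left(w \right)} = w 2 w = 2 w^{2}$)
$\left(0 - 4\right) h{\left(-5 \right)} \left(-8\right) = \left(0 - 4\right) 2 \left(-5\right)^{2} \left(-8\right) = \left(0 - 4\right) 2 \cdot 25 \left(-8\right) = \left(-4\right) 50 \left(-8\right) = \left(-200\right) \left(-8\right) = 1600$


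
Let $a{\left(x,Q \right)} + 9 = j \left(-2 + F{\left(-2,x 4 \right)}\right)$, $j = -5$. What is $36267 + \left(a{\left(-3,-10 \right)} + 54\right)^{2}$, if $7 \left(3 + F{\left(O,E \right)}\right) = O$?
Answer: $\frac{2027083}{49} \approx 41369.0$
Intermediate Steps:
$F{\left(O,E \right)} = -3 + \frac{O}{7}$
$a{\left(x,Q \right)} = \frac{122}{7}$ ($a{\left(x,Q \right)} = -9 - 5 \left(-2 + \left(-3 + \frac{1}{7} \left(-2\right)\right)\right) = -9 - 5 \left(-2 - \frac{23}{7}\right) = -9 - - \frac{185}{7} = -9 + \frac{185}{7} = \frac{122}{7}$)
$36267 + \left(a{\left(-3,-10 \right)} + 54\right)^{2} = 36267 + \left(\frac{122}{7} + 54\right)^{2} = 36267 + \left(\frac{500}{7}\right)^{2} = 36267 + \frac{250000}{49} = \frac{2027083}{49}$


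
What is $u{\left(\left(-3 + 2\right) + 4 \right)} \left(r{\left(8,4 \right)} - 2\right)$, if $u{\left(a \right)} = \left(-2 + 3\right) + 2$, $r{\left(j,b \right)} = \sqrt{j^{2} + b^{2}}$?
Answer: $-6 + 12 \sqrt{5} \approx 20.833$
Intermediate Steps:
$r{\left(j,b \right)} = \sqrt{b^{2} + j^{2}}$
$u{\left(a \right)} = 3$ ($u{\left(a \right)} = 1 + 2 = 3$)
$u{\left(\left(-3 + 2\right) + 4 \right)} \left(r{\left(8,4 \right)} - 2\right) = 3 \left(\sqrt{4^{2} + 8^{2}} - 2\right) = 3 \left(\sqrt{16 + 64} - 2\right) = 3 \left(\sqrt{80} - 2\right) = 3 \left(4 \sqrt{5} - 2\right) = 3 \left(-2 + 4 \sqrt{5}\right) = -6 + 12 \sqrt{5}$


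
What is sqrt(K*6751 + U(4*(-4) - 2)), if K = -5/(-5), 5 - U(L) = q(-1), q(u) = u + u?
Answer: sqrt(6758) ≈ 82.207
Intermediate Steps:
q(u) = 2*u
U(L) = 7 (U(L) = 5 - 2*(-1) = 5 - 1*(-2) = 5 + 2 = 7)
K = 1 (K = -5*(-1/5) = 1)
sqrt(K*6751 + U(4*(-4) - 2)) = sqrt(1*6751 + 7) = sqrt(6751 + 7) = sqrt(6758)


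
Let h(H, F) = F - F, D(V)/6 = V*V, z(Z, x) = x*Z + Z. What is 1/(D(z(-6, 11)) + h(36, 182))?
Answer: 1/31104 ≈ 3.2150e-5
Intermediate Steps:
z(Z, x) = Z + Z*x (z(Z, x) = Z*x + Z = Z + Z*x)
D(V) = 6*V**2 (D(V) = 6*(V*V) = 6*V**2)
h(H, F) = 0
1/(D(z(-6, 11)) + h(36, 182)) = 1/(6*(-6*(1 + 11))**2 + 0) = 1/(6*(-6*12)**2 + 0) = 1/(6*(-72)**2 + 0) = 1/(6*5184 + 0) = 1/(31104 + 0) = 1/31104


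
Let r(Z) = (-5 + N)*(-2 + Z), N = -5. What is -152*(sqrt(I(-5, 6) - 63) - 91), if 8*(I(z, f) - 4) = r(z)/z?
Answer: 13832 - 684*I*sqrt(3) ≈ 13832.0 - 1184.7*I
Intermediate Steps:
r(Z) = 20 - 10*Z (r(Z) = (-5 - 5)*(-2 + Z) = -10*(-2 + Z) = 20 - 10*Z)
I(z, f) = 4 + (20 - 10*z)/(8*z) (I(z, f) = 4 + ((20 - 10*z)/z)/8 = 4 + (20 - 10*z)/(8*z))
-152*(sqrt(I(-5, 6) - 63) - 91) = -152*(sqrt((1/4)*(10 + 11*(-5))/(-5) - 63) - 91) = -152*(sqrt((1/4)*(-1/5)*(10 - 55) - 63) - 91) = -152*(sqrt((1/4)*(-1/5)*(-45) - 63) - 91) = -152*(sqrt(9/4 - 63) - 91) = -152*(sqrt(-243/4) - 91) = -152*(9*I*sqrt(3)/2 - 91) = -152*(-91 + 9*I*sqrt(3)/2) = 13832 - 684*I*sqrt(3)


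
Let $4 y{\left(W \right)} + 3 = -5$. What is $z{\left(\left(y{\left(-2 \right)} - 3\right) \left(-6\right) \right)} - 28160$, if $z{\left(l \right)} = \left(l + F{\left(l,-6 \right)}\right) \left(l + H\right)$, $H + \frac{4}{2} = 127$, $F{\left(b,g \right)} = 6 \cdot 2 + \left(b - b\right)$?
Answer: $-21650$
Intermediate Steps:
$y{\left(W \right)} = -2$ ($y{\left(W \right)} = - \frac{3}{4} + \frac{1}{4} \left(-5\right) = - \frac{3}{4} - \frac{5}{4} = -2$)
$F{\left(b,g \right)} = 12$ ($F{\left(b,g \right)} = 12 + 0 = 12$)
$H = 125$ ($H = -2 + 127 = 125$)
$z{\left(l \right)} = \left(12 + l\right) \left(125 + l\right)$ ($z{\left(l \right)} = \left(l + 12\right) \left(l + 125\right) = \left(12 + l\right) \left(125 + l\right)$)
$z{\left(\left(y{\left(-2 \right)} - 3\right) \left(-6\right) \right)} - 28160 = \left(1500 + \left(\left(-2 - 3\right) \left(-6\right)\right)^{2} + 137 \left(-2 - 3\right) \left(-6\right)\right) - 28160 = \left(1500 + \left(\left(-5\right) \left(-6\right)\right)^{2} + 137 \left(\left(-5\right) \left(-6\right)\right)\right) - 28160 = \left(1500 + 30^{2} + 137 \cdot 30\right) - 28160 = \left(1500 + 900 + 4110\right) - 28160 = 6510 - 28160 = -21650$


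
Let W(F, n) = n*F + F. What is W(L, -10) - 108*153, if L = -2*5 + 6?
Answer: -16488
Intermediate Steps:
L = -4 (L = -10 + 6 = -4)
W(F, n) = F + F*n (W(F, n) = F*n + F = F + F*n)
W(L, -10) - 108*153 = -4*(1 - 10) - 108*153 = -4*(-9) - 16524 = 36 - 16524 = -16488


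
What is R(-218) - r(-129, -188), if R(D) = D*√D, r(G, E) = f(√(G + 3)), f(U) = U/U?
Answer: -1 - 218*I*√218 ≈ -1.0 - 3218.7*I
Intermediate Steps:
f(U) = 1
r(G, E) = 1
R(D) = D^(3/2)
R(-218) - r(-129, -188) = (-218)^(3/2) - 1*1 = -218*I*√218 - 1 = -1 - 218*I*√218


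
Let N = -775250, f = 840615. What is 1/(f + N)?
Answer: 1/65365 ≈ 1.5299e-5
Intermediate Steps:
1/(f + N) = 1/(840615 - 775250) = 1/65365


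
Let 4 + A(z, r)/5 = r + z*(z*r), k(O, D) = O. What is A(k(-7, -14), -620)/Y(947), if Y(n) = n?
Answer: -155020/947 ≈ -163.70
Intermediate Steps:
A(z, r) = -20 + 5*r + 5*r*z² (A(z, r) = -20 + 5*(r + z*(z*r)) = -20 + 5*(r + z*(r*z)) = -20 + 5*(r + r*z²) = -20 + (5*r + 5*r*z²) = -20 + 5*r + 5*r*z²)
A(k(-7, -14), -620)/Y(947) = (-20 + 5*(-620) + 5*(-620)*(-7)²)/947 = (-20 - 3100 + 5*(-620)*49)*(1/947) = (-20 - 3100 - 151900)*(1/947) = -155020*1/947 = -155020/947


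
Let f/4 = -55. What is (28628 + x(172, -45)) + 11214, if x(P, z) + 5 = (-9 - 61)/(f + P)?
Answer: 956123/24 ≈ 39838.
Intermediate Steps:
f = -220 (f = 4*(-55) = -220)
x(P, z) = -5 - 70/(-220 + P) (x(P, z) = -5 + (-9 - 61)/(-220 + P) = -5 - 70/(-220 + P))
(28628 + x(172, -45)) + 11214 = (28628 + 5*(206 - 1*172)/(-220 + 172)) + 11214 = (28628 + 5*(206 - 172)/(-48)) + 11214 = (28628 + 5*(-1/48)*34) + 11214 = (28628 - 85/24) + 11214 = 686987/24 + 11214 = 956123/24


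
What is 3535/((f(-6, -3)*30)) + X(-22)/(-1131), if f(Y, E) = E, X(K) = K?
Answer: -266407/6786 ≈ -39.258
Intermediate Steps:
3535/((f(-6, -3)*30)) + X(-22)/(-1131) = 3535/((-3*30)) - 22/(-1131) = 3535/(-90) - 22*(-1/1131) = 3535*(-1/90) + 22/1131 = -707/18 + 22/1131 = -266407/6786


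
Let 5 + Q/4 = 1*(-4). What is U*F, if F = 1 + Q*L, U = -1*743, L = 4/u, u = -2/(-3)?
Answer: 159745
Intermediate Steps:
u = ⅔ (u = -2*(-⅓) = ⅔ ≈ 0.66667)
L = 6 (L = 4/(⅔) = 4*(3/2) = 6)
Q = -36 (Q = -20 + 4*(1*(-4)) = -20 + 4*(-4) = -20 - 16 = -36)
U = -743
F = -215 (F = 1 - 36*6 = 1 - 216 = -215)
U*F = -743*(-215) = 159745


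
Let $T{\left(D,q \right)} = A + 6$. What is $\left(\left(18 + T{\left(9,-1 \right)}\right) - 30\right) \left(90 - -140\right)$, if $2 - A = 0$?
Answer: $-920$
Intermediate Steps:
$A = 2$ ($A = 2 - 0 = 2 + 0 = 2$)
$T{\left(D,q \right)} = 8$ ($T{\left(D,q \right)} = 2 + 6 = 8$)
$\left(\left(18 + T{\left(9,-1 \right)}\right) - 30\right) \left(90 - -140\right) = \left(\left(18 + 8\right) - 30\right) \left(90 - -140\right) = \left(26 - 30\right) \left(90 + 140\right) = \left(-4\right) 230 = -920$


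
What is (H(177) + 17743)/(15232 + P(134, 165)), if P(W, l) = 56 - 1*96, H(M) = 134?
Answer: 5959/5064 ≈ 1.1767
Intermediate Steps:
P(W, l) = -40 (P(W, l) = 56 - 96 = -40)
(H(177) + 17743)/(15232 + P(134, 165)) = (134 + 17743)/(15232 - 40) = 17877/15192 = 17877*(1/15192) = 5959/5064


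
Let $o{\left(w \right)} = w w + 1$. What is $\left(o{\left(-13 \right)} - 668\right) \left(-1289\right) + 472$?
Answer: $642394$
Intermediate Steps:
$o{\left(w \right)} = 1 + w^{2}$ ($o{\left(w \right)} = w^{2} + 1 = 1 + w^{2}$)
$\left(o{\left(-13 \right)} - 668\right) \left(-1289\right) + 472 = \left(\left(1 + \left(-13\right)^{2}\right) - 668\right) \left(-1289\right) + 472 = \left(\left(1 + 169\right) - 668\right) \left(-1289\right) + 472 = \left(170 - 668\right) \left(-1289\right) + 472 = \left(-498\right) \left(-1289\right) + 472 = 641922 + 472 = 642394$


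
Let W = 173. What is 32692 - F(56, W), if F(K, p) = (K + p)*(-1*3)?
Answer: 33379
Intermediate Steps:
F(K, p) = -3*K - 3*p (F(K, p) = (K + p)*(-3) = -3*K - 3*p)
32692 - F(56, W) = 32692 - (-3*56 - 3*173) = 32692 - (-168 - 519) = 32692 - 1*(-687) = 32692 + 687 = 33379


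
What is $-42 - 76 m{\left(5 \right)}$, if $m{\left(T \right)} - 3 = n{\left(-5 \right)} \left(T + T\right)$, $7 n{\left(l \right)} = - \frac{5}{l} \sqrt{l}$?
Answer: $-270 - \frac{760 i \sqrt{5}}{7} \approx -270.0 - 242.77 i$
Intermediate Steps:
$n{\left(l \right)} = - \frac{5}{7 \sqrt{l}}$ ($n{\left(l \right)} = \frac{- \frac{5}{l} \sqrt{l}}{7} = \frac{\left(-5\right) \frac{1}{\sqrt{l}}}{7} = - \frac{5}{7 \sqrt{l}}$)
$m{\left(T \right)} = 3 + \frac{2 i T \sqrt{5}}{7}$ ($m{\left(T \right)} = 3 + - \frac{5}{7 i \sqrt{5}} \left(T + T\right) = 3 + - \frac{5 \left(- \frac{i \sqrt{5}}{5}\right)}{7} \cdot 2 T = 3 + \frac{i \sqrt{5}}{7} \cdot 2 T = 3 + \frac{2 i T \sqrt{5}}{7}$)
$-42 - 76 m{\left(5 \right)} = -42 - 76 \left(3 + \frac{2}{7} i 5 \sqrt{5}\right) = -42 - 76 \left(3 + \frac{10 i \sqrt{5}}{7}\right) = -42 - \left(228 + \frac{760 i \sqrt{5}}{7}\right) = -270 - \frac{760 i \sqrt{5}}{7}$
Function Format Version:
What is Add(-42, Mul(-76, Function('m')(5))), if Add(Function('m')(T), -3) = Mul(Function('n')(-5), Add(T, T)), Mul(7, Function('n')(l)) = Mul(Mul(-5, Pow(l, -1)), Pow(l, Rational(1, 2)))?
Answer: Add(-270, Mul(Rational(-760, 7), I, Pow(5, Rational(1, 2)))) ≈ Add(-270.00, Mul(-242.77, I))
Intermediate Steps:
Function('n')(l) = Mul(Rational(-5, 7), Pow(l, Rational(-1, 2))) (Function('n')(l) = Mul(Rational(1, 7), Mul(Mul(-5, Pow(l, -1)), Pow(l, Rational(1, 2)))) = Mul(Rational(1, 7), Mul(-5, Pow(l, Rational(-1, 2)))) = Mul(Rational(-5, 7), Pow(l, Rational(-1, 2))))
Function('m')(T) = Add(3, Mul(Rational(2, 7), I, T, Pow(5, Rational(1, 2)))) (Function('m')(T) = Add(3, Mul(Mul(Rational(-5, 7), Pow(-5, Rational(-1, 2))), Add(T, T))) = Add(3, Mul(Mul(Rational(-5, 7), Mul(Rational(-1, 5), I, Pow(5, Rational(1, 2)))), Mul(2, T))) = Add(3, Mul(Mul(Rational(1, 7), I, Pow(5, Rational(1, 2))), Mul(2, T))) = Add(3, Mul(Rational(2, 7), I, T, Pow(5, Rational(1, 2)))))
Add(-42, Mul(-76, Function('m')(5))) = Add(-42, Mul(-76, Add(3, Mul(Rational(2, 7), I, 5, Pow(5, Rational(1, 2)))))) = Add(-42, Mul(-76, Add(3, Mul(Rational(10, 7), I, Pow(5, Rational(1, 2)))))) = Add(-42, Add(-228, Mul(Rational(-760, 7), I, Pow(5, Rational(1, 2))))) = Add(-270, Mul(Rational(-760, 7), I, Pow(5, Rational(1, 2))))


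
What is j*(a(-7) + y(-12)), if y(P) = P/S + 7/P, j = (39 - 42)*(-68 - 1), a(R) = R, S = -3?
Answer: -2967/4 ≈ -741.75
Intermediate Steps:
j = 207 (j = -3*(-69) = 207)
y(P) = 7/P - P/3 (y(P) = P/(-3) + 7/P = P*(-⅓) + 7/P = -P/3 + 7/P = 7/P - P/3)
j*(a(-7) + y(-12)) = 207*(-7 + (7/(-12) - ⅓*(-12))) = 207*(-7 + (7*(-1/12) + 4)) = 207*(-7 + (-7/12 + 4)) = 207*(-7 + 41/12) = 207*(-43/12) = -2967/4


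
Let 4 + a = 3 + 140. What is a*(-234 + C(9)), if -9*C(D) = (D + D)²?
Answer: -37530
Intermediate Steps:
C(D) = -4*D²/9 (C(D) = -(D + D)²/9 = -4*D²/9)
a = 139 (a = -4 + (3 + 140) = -4 + 143 = 139)
a*(-234 + C(9)) = 139*(-234 - 4/9*9²) = 139*(-234 - 4/9*81) = 139*(-234 - 36) = 139*(-270) = -37530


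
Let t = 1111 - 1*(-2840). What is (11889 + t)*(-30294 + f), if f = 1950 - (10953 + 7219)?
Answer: -736813440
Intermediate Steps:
t = 3951 (t = 1111 + 2840 = 3951)
f = -16222 (f = 1950 - 1*18172 = 1950 - 18172 = -16222)
(11889 + t)*(-30294 + f) = (11889 + 3951)*(-30294 - 16222) = 15840*(-46516) = -736813440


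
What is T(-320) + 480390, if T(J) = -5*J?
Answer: 481990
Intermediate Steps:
T(-320) + 480390 = -5*(-320) + 480390 = 1600 + 480390 = 481990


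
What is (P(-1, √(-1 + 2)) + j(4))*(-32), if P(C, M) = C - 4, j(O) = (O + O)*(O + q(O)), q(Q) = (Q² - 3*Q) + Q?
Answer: -2912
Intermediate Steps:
q(Q) = Q² - 2*Q
j(O) = 2*O*(O + O*(-2 + O)) (j(O) = (O + O)*(O + O*(-2 + O)) = (2*O)*(O + O*(-2 + O)) = 2*O*(O + O*(-2 + O)))
P(C, M) = -4 + C
(P(-1, √(-1 + 2)) + j(4))*(-32) = ((-4 - 1) + 2*4²*(-1 + 4))*(-32) = (-5 + 2*16*3)*(-32) = (-5 + 96)*(-32) = 91*(-32) = -2912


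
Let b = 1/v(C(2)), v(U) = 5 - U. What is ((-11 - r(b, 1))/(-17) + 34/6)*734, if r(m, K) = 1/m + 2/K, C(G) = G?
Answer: 247358/51 ≈ 4850.2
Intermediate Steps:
b = ⅓ (b = 1/(5 - 1*2) = 1/(5 - 2) = 1/3 = ⅓ ≈ 0.33333)
r(m, K) = 1/m + 2/K
((-11 - r(b, 1))/(-17) + 34/6)*734 = ((-11 - (1/(⅓) + 2/1))/(-17) + 34/6)*734 = ((-11 - (3 + 2*1))*(-1/17) + 34*(⅙))*734 = ((-11 - (3 + 2))*(-1/17) + 17/3)*734 = ((-11 - 1*5)*(-1/17) + 17/3)*734 = ((-11 - 5)*(-1/17) + 17/3)*734 = (-16*(-1/17) + 17/3)*734 = (16/17 + 17/3)*734 = (337/51)*734 = 247358/51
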